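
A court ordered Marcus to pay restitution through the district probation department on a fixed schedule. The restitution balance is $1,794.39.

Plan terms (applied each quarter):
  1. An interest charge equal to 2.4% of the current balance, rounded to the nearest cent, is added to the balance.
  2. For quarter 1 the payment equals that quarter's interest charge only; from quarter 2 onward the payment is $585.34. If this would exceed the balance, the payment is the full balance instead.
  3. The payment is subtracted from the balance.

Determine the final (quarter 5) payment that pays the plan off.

Quarter 1: $1,794.39 +$43.07 interest = $1,837.46; pay $43.07 → $1,794.39
Quarter 2: $1,794.39 +$43.07 interest = $1,837.46; pay $585.34 → $1,252.12
Quarter 3: $1,252.12 +$30.05 interest = $1,282.17; pay $585.34 → $696.83
Quarter 4: $696.83 +$16.72 interest = $713.55; pay $585.34 → $128.21
Quarter 5: $128.21 +$3.08 interest = $131.29; pay $131.29 → $0.00

$131.29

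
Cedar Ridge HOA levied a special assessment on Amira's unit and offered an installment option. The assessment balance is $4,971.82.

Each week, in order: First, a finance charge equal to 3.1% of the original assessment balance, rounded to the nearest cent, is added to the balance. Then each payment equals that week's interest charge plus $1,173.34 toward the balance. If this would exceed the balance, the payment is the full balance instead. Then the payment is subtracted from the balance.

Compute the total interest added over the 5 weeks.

$770.65

Week 1: $4,971.82 +$154.13 interest = $5,125.95; pay $1,327.47 → $3,798.48
Week 2: $3,798.48 +$154.13 interest = $3,952.61; pay $1,327.47 → $2,625.14
Week 3: $2,625.14 +$154.13 interest = $2,779.27; pay $1,327.47 → $1,451.80
Week 4: $1,451.80 +$154.13 interest = $1,605.93; pay $1,327.47 → $278.46
Week 5: $278.46 +$154.13 interest = $432.59; pay $432.59 → $0.00
Total interest: $154.13 + $154.13 + $154.13 + $154.13 + $154.13 = $770.65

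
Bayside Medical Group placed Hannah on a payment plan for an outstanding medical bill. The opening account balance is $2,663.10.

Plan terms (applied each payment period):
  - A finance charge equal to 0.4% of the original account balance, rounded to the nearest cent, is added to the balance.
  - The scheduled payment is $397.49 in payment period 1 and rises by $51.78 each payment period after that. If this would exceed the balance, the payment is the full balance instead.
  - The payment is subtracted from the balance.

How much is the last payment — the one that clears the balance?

Payment period 1: $2,663.10 +$10.65 interest = $2,673.75; pay $397.49 → $2,276.26
Payment period 2: $2,276.26 +$10.65 interest = $2,286.91; pay $449.27 → $1,837.64
Payment period 3: $1,837.64 +$10.65 interest = $1,848.29; pay $501.05 → $1,347.24
Payment period 4: $1,347.24 +$10.65 interest = $1,357.89; pay $552.83 → $805.06
Payment period 5: $805.06 +$10.65 interest = $815.71; pay $604.61 → $211.10
Payment period 6: $211.10 +$10.65 interest = $221.75; pay $221.75 → $0.00

$221.75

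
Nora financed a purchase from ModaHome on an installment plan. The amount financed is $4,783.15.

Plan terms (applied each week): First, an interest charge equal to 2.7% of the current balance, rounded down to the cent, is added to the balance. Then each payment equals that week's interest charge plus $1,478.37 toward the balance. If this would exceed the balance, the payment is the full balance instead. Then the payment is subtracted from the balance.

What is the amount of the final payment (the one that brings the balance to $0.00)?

$357.43

Week 1: opening $4,783.15; interest $129.14 → $4,912.29; payment $1,607.51; balance $3,304.78
Week 2: opening $3,304.78; interest $89.22 → $3,394.00; payment $1,567.59; balance $1,826.41
Week 3: opening $1,826.41; interest $49.31 → $1,875.72; payment $1,527.68; balance $348.04
Week 4: opening $348.04; interest $9.39 → $357.43; payment $357.43; balance $0.00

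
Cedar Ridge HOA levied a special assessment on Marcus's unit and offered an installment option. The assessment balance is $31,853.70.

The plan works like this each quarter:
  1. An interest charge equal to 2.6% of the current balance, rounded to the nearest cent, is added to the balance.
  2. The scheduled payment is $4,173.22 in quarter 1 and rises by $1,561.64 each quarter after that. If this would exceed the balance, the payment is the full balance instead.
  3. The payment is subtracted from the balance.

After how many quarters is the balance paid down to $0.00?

5

# | Opening | Interest | Payment | End bal
1 | $31,853.70 | $828.20 | $4,173.22 | $28,508.68
2 | $28,508.68 | $741.23 | $5,734.86 | $23,515.05
3 | $23,515.05 | $611.39 | $7,296.50 | $16,829.94
4 | $16,829.94 | $437.58 | $8,858.14 | $8,409.38
5 | $8,409.38 | $218.64 | $8,628.02 | $0.00
Balance reaches $0.00 in quarter 5.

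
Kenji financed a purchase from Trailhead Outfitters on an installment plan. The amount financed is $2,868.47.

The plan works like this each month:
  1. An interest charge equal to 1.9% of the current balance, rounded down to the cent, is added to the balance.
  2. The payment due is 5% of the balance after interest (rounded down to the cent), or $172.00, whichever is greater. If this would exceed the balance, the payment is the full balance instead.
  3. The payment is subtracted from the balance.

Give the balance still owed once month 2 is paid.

Month 1: $2,868.47 +$54.50 interest = $2,922.97; pay $172.00 → $2,750.97
Month 2: $2,750.97 +$52.26 interest = $2,803.23; pay $172.00 → $2,631.23

$2,631.23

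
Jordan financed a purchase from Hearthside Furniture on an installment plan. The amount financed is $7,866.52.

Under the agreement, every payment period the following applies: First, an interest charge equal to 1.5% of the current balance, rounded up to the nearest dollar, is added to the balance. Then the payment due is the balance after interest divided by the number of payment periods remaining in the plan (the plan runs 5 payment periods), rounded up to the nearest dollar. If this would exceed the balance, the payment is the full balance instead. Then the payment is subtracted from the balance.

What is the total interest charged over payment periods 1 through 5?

$363.00

Payment period 1: opening $7,866.52; interest $118.00 → $7,984.52; payment $1,597.00; balance $6,387.52
Payment period 2: opening $6,387.52; interest $96.00 → $6,483.52; payment $1,621.00; balance $4,862.52
Payment period 3: opening $4,862.52; interest $73.00 → $4,935.52; payment $1,646.00; balance $3,289.52
Payment period 4: opening $3,289.52; interest $50.00 → $3,339.52; payment $1,670.00; balance $1,669.52
Payment period 5: opening $1,669.52; interest $26.00 → $1,695.52; payment $1,695.52; balance $0.00
Total interest: $118.00 + $96.00 + $73.00 + $50.00 + $26.00 = $363.00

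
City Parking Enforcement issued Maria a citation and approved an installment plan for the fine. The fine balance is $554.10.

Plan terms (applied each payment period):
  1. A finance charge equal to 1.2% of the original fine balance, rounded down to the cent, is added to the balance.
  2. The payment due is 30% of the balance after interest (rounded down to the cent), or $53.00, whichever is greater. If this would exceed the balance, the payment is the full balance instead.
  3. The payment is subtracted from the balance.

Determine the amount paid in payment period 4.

$62.06

Payment period 1: $554.10 +$6.64 interest = $560.74; pay $168.22 → $392.52
Payment period 2: $392.52 +$6.64 interest = $399.16; pay $119.74 → $279.42
Payment period 3: $279.42 +$6.64 interest = $286.06; pay $85.81 → $200.25
Payment period 4: $200.25 +$6.64 interest = $206.89; pay $62.06 → $144.83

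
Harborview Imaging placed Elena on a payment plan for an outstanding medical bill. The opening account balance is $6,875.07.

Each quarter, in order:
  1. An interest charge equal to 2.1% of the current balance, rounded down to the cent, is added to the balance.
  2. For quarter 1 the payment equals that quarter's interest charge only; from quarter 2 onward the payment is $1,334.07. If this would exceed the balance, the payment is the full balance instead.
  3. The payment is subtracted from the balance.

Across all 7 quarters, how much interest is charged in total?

# | Opening | Interest | Payment | End bal
1 | $6,875.07 | $144.37 | $144.37 | $6,875.07
2 | $6,875.07 | $144.37 | $1,334.07 | $5,685.37
3 | $5,685.37 | $119.39 | $1,334.07 | $4,470.69
4 | $4,470.69 | $93.88 | $1,334.07 | $3,230.50
5 | $3,230.50 | $67.84 | $1,334.07 | $1,964.27
6 | $1,964.27 | $41.24 | $1,334.07 | $671.44
7 | $671.44 | $14.10 | $685.54 | $0.00
Total interest: $144.37 + $144.37 + $119.39 + $93.88 + $67.84 + $41.24 + $14.10 = $625.19

$625.19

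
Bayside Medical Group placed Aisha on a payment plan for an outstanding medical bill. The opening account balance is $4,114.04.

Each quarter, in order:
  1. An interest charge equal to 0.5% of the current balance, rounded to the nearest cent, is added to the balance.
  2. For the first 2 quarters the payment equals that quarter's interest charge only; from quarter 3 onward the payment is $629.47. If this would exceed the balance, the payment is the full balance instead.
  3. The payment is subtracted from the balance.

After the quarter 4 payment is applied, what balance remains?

Quarter 1: $4,114.04 +$20.57 interest = $4,134.61; pay $20.57 → $4,114.04
Quarter 2: $4,114.04 +$20.57 interest = $4,134.61; pay $20.57 → $4,114.04
Quarter 3: $4,114.04 +$20.57 interest = $4,134.61; pay $629.47 → $3,505.14
Quarter 4: $3,505.14 +$17.53 interest = $3,522.67; pay $629.47 → $2,893.20

$2,893.20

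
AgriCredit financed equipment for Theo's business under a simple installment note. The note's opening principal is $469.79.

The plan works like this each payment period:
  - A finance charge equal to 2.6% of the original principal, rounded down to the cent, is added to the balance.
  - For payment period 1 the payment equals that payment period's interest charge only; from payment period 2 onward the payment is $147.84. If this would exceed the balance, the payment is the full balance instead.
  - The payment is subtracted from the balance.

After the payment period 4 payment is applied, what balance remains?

Payment period 1: opening $469.79; interest $12.21 → $482.00; payment $12.21; balance $469.79
Payment period 2: opening $469.79; interest $12.21 → $482.00; payment $147.84; balance $334.16
Payment period 3: opening $334.16; interest $12.21 → $346.37; payment $147.84; balance $198.53
Payment period 4: opening $198.53; interest $12.21 → $210.74; payment $147.84; balance $62.90

$62.90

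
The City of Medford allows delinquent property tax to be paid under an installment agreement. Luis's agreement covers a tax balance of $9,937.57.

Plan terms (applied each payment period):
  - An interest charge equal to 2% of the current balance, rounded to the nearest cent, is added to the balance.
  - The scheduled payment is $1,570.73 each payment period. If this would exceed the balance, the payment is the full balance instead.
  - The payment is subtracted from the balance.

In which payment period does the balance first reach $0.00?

7

Payment period 1: $9,937.57 +$198.75 interest = $10,136.32; pay $1,570.73 → $8,565.59
Payment period 2: $8,565.59 +$171.31 interest = $8,736.90; pay $1,570.73 → $7,166.17
Payment period 3: $7,166.17 +$143.32 interest = $7,309.49; pay $1,570.73 → $5,738.76
Payment period 4: $5,738.76 +$114.78 interest = $5,853.54; pay $1,570.73 → $4,282.81
Payment period 5: $4,282.81 +$85.66 interest = $4,368.47; pay $1,570.73 → $2,797.74
Payment period 6: $2,797.74 +$55.95 interest = $2,853.69; pay $1,570.73 → $1,282.96
Payment period 7: $1,282.96 +$25.66 interest = $1,308.62; pay $1,308.62 → $0.00
Balance reaches $0.00 in payment period 7.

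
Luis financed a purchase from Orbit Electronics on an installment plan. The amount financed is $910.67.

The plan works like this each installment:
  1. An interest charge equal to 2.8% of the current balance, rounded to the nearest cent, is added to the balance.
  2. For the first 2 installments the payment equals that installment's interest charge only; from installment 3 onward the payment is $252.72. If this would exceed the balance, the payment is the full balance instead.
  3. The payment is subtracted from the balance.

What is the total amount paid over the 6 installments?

$1,024.78

Installment 1: $910.67 +$25.50 interest = $936.17; pay $25.50 → $910.67
Installment 2: $910.67 +$25.50 interest = $936.17; pay $25.50 → $910.67
Installment 3: $910.67 +$25.50 interest = $936.17; pay $252.72 → $683.45
Installment 4: $683.45 +$19.14 interest = $702.59; pay $252.72 → $449.87
Installment 5: $449.87 +$12.60 interest = $462.47; pay $252.72 → $209.75
Installment 6: $209.75 +$5.87 interest = $215.62; pay $215.62 → $0.00
Total paid: $1,024.78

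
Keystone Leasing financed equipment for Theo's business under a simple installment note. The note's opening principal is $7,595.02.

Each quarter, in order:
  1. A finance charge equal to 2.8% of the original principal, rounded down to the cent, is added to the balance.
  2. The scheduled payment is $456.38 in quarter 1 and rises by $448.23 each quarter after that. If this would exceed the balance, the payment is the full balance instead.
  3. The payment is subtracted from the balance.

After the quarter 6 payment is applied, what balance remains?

$0.00

Quarter 1: $7,595.02 +$212.66 interest = $7,807.68; pay $456.38 → $7,351.30
Quarter 2: $7,351.30 +$212.66 interest = $7,563.96; pay $904.61 → $6,659.35
Quarter 3: $6,659.35 +$212.66 interest = $6,872.01; pay $1,352.84 → $5,519.17
Quarter 4: $5,519.17 +$212.66 interest = $5,731.83; pay $1,801.07 → $3,930.76
Quarter 5: $3,930.76 +$212.66 interest = $4,143.42; pay $2,249.30 → $1,894.12
Quarter 6: $1,894.12 +$212.66 interest = $2,106.78; pay $2,106.78 → $0.00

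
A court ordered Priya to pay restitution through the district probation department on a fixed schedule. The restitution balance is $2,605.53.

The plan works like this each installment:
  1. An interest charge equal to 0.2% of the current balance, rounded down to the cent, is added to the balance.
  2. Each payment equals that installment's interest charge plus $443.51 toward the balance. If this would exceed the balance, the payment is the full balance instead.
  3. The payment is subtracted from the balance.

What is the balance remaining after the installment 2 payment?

Installment 1: opening $2,605.53; interest $5.21 → $2,610.74; payment $448.72; balance $2,162.02
Installment 2: opening $2,162.02; interest $4.32 → $2,166.34; payment $447.83; balance $1,718.51

$1,718.51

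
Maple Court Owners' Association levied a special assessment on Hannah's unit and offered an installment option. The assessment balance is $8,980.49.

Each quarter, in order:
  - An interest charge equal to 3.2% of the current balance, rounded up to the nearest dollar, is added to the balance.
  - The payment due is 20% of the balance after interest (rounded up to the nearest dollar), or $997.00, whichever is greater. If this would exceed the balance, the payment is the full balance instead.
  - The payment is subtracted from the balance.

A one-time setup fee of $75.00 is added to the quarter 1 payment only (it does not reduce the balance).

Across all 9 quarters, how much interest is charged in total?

$1,268.00

Quarter 1: $8,980.49 +$288.00 interest = $9,268.49; pay $1,854.00 (+ $75.00 fee) → $7,414.49
Quarter 2: $7,414.49 +$238.00 interest = $7,652.49; pay $1,531.00 → $6,121.49
Quarter 3: $6,121.49 +$196.00 interest = $6,317.49; pay $1,264.00 → $5,053.49
Quarter 4: $5,053.49 +$162.00 interest = $5,215.49; pay $1,044.00 → $4,171.49
Quarter 5: $4,171.49 +$134.00 interest = $4,305.49; pay $997.00 → $3,308.49
Quarter 6: $3,308.49 +$106.00 interest = $3,414.49; pay $997.00 → $2,417.49
Quarter 7: $2,417.49 +$78.00 interest = $2,495.49; pay $997.00 → $1,498.49
Quarter 8: $1,498.49 +$48.00 interest = $1,546.49; pay $997.00 → $549.49
Quarter 9: $549.49 +$18.00 interest = $567.49; pay $567.49 → $0.00
Total interest: $288.00 + $238.00 + $196.00 + $162.00 + $134.00 + $106.00 + $78.00 + $48.00 + $18.00 = $1,268.00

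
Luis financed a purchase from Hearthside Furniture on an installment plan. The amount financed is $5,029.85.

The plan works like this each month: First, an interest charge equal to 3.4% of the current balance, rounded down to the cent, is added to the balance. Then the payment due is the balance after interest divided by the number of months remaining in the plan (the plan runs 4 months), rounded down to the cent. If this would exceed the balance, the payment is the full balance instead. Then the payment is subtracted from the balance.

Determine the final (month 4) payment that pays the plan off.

$1,437.40

Month 1: opening $5,029.85; interest $171.01 → $5,200.86; payment $1,300.21; balance $3,900.65
Month 2: opening $3,900.65; interest $132.62 → $4,033.27; payment $1,344.42; balance $2,688.85
Month 3: opening $2,688.85; interest $91.42 → $2,780.27; payment $1,390.13; balance $1,390.14
Month 4: opening $1,390.14; interest $47.26 → $1,437.40; payment $1,437.40; balance $0.00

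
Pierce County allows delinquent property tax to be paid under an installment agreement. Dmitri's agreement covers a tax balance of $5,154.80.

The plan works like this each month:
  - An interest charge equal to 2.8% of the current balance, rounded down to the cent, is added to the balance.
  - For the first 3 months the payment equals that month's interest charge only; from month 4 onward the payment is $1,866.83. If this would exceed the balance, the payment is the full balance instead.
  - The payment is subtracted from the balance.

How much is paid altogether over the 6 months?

Month 1: $5,154.80 +$144.33 interest = $5,299.13; pay $144.33 → $5,154.80
Month 2: $5,154.80 +$144.33 interest = $5,299.13; pay $144.33 → $5,154.80
Month 3: $5,154.80 +$144.33 interest = $5,299.13; pay $144.33 → $5,154.80
Month 4: $5,154.80 +$144.33 interest = $5,299.13; pay $1,866.83 → $3,432.30
Month 5: $3,432.30 +$96.10 interest = $3,528.40; pay $1,866.83 → $1,661.57
Month 6: $1,661.57 +$46.52 interest = $1,708.09; pay $1,708.09 → $0.00
Total paid: $5,874.74

$5,874.74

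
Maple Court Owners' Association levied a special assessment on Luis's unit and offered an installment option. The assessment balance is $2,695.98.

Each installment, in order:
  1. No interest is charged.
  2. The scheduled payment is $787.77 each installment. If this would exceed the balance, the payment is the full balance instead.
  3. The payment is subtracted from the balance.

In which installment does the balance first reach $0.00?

4

# | Opening | Payment | End bal
1 | $2,695.98 | $787.77 | $1,908.21
2 | $1,908.21 | $787.77 | $1,120.44
3 | $1,120.44 | $787.77 | $332.67
4 | $332.67 | $332.67 | $0.00
Balance reaches $0.00 in installment 4.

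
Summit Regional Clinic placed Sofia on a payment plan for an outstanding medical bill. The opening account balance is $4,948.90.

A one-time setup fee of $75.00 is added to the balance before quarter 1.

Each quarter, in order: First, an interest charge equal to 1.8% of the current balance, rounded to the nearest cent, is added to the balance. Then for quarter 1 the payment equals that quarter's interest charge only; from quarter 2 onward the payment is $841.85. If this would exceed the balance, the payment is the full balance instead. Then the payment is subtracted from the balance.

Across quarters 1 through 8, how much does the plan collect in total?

$5,454.63

Quarter 1: $5,023.90 +$90.43 interest = $5,114.33; pay $90.43 → $5,023.90
Quarter 2: $5,023.90 +$90.43 interest = $5,114.33; pay $841.85 → $4,272.48
Quarter 3: $4,272.48 +$76.90 interest = $4,349.38; pay $841.85 → $3,507.53
Quarter 4: $3,507.53 +$63.14 interest = $3,570.67; pay $841.85 → $2,728.82
Quarter 5: $2,728.82 +$49.12 interest = $2,777.94; pay $841.85 → $1,936.09
Quarter 6: $1,936.09 +$34.85 interest = $1,970.94; pay $841.85 → $1,129.09
Quarter 7: $1,129.09 +$20.32 interest = $1,149.41; pay $841.85 → $307.56
Quarter 8: $307.56 +$5.54 interest = $313.10; pay $313.10 → $0.00
Total paid: $5,454.63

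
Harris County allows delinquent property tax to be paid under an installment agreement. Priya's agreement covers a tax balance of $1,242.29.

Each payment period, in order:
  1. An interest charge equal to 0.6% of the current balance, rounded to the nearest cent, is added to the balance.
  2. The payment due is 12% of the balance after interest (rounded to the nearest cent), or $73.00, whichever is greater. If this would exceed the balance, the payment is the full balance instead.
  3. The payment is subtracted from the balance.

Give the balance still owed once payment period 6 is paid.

Payment period 1: $1,242.29 +$7.45 interest = $1,249.74; pay $149.97 → $1,099.77
Payment period 2: $1,099.77 +$6.60 interest = $1,106.37; pay $132.76 → $973.61
Payment period 3: $973.61 +$5.84 interest = $979.45; pay $117.53 → $861.92
Payment period 4: $861.92 +$5.17 interest = $867.09; pay $104.05 → $763.04
Payment period 5: $763.04 +$4.58 interest = $767.62; pay $92.11 → $675.51
Payment period 6: $675.51 +$4.05 interest = $679.56; pay $81.55 → $598.01

$598.01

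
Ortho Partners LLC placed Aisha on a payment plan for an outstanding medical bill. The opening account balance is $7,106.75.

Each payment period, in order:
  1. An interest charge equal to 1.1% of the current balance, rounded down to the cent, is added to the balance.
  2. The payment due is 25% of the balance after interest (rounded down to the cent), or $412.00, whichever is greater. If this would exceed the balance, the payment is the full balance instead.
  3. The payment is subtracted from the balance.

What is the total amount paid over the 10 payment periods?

Payment period 1: opening $7,106.75; interest $78.17 → $7,184.92; payment $1,796.23; balance $5,388.69
Payment period 2: opening $5,388.69; interest $59.27 → $5,447.96; payment $1,361.99; balance $4,085.97
Payment period 3: opening $4,085.97; interest $44.94 → $4,130.91; payment $1,032.72; balance $3,098.19
Payment period 4: opening $3,098.19; interest $34.08 → $3,132.27; payment $783.06; balance $2,349.21
Payment period 5: opening $2,349.21; interest $25.84 → $2,375.05; payment $593.76; balance $1,781.29
Payment period 6: opening $1,781.29; interest $19.59 → $1,800.88; payment $450.22; balance $1,350.66
Payment period 7: opening $1,350.66; interest $14.85 → $1,365.51; payment $412.00; balance $953.51
Payment period 8: opening $953.51; interest $10.48 → $963.99; payment $412.00; balance $551.99
Payment period 9: opening $551.99; interest $6.07 → $558.06; payment $412.00; balance $146.06
Payment period 10: opening $146.06; interest $1.60 → $147.66; payment $147.66; balance $0.00
Total paid: $7,401.64

$7,401.64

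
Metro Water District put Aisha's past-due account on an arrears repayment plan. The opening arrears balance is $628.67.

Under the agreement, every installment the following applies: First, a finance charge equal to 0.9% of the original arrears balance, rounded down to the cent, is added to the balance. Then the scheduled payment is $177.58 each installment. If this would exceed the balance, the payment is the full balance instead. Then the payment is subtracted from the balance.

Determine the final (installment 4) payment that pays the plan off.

Installment 1: opening $628.67; interest $5.65 → $634.32; payment $177.58; balance $456.74
Installment 2: opening $456.74; interest $5.65 → $462.39; payment $177.58; balance $284.81
Installment 3: opening $284.81; interest $5.65 → $290.46; payment $177.58; balance $112.88
Installment 4: opening $112.88; interest $5.65 → $118.53; payment $118.53; balance $0.00

$118.53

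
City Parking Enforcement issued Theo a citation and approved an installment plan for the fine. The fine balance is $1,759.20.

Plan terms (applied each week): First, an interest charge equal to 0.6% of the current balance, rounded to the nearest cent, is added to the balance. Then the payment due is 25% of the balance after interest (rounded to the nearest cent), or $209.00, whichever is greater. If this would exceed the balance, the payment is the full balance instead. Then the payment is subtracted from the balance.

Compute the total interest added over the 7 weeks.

$35.27

# | Opening | Interest | Payment | End bal
1 | $1,759.20 | $10.56 | $442.44 | $1,327.32
2 | $1,327.32 | $7.96 | $333.82 | $1,001.46
3 | $1,001.46 | $6.01 | $251.87 | $755.60
4 | $755.60 | $4.53 | $209.00 | $551.13
5 | $551.13 | $3.31 | $209.00 | $345.44
6 | $345.44 | $2.07 | $209.00 | $138.51
7 | $138.51 | $0.83 | $139.34 | $0.00
Total interest: $10.56 + $7.96 + $6.01 + $4.53 + $3.31 + $2.07 + $0.83 = $35.27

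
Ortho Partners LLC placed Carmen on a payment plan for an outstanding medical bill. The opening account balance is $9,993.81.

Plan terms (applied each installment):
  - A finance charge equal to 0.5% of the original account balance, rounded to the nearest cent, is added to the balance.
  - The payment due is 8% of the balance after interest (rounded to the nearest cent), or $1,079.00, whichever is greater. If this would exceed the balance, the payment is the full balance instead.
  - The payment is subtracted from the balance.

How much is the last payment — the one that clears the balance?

Installment 1: opening $9,993.81; interest $49.97 → $10,043.78; payment $1,079.00; balance $8,964.78
Installment 2: opening $8,964.78; interest $49.97 → $9,014.75; payment $1,079.00; balance $7,935.75
Installment 3: opening $7,935.75; interest $49.97 → $7,985.72; payment $1,079.00; balance $6,906.72
Installment 4: opening $6,906.72; interest $49.97 → $6,956.69; payment $1,079.00; balance $5,877.69
Installment 5: opening $5,877.69; interest $49.97 → $5,927.66; payment $1,079.00; balance $4,848.66
Installment 6: opening $4,848.66; interest $49.97 → $4,898.63; payment $1,079.00; balance $3,819.63
Installment 7: opening $3,819.63; interest $49.97 → $3,869.60; payment $1,079.00; balance $2,790.60
Installment 8: opening $2,790.60; interest $49.97 → $2,840.57; payment $1,079.00; balance $1,761.57
Installment 9: opening $1,761.57; interest $49.97 → $1,811.54; payment $1,079.00; balance $732.54
Installment 10: opening $732.54; interest $49.97 → $782.51; payment $782.51; balance $0.00

$782.51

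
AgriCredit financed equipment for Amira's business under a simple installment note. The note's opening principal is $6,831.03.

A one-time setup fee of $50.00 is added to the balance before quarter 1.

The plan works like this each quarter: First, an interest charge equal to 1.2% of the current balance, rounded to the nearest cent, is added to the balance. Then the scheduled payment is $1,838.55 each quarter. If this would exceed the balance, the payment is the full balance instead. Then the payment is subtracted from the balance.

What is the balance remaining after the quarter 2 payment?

Quarter 1: opening $6,881.03; interest $82.57 → $6,963.60; payment $1,838.55; balance $5,125.05
Quarter 2: opening $5,125.05; interest $61.50 → $5,186.55; payment $1,838.55; balance $3,348.00

$3,348.00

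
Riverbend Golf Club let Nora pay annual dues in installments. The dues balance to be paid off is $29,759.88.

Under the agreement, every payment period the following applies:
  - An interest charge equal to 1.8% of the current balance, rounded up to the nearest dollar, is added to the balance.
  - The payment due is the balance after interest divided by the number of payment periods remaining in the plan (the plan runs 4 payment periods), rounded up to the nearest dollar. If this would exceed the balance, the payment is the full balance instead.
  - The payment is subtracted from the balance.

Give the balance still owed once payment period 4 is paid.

$0.00

Payment period 1: opening $29,759.88; interest $536.00 → $30,295.88; payment $7,574.00; balance $22,721.88
Payment period 2: opening $22,721.88; interest $409.00 → $23,130.88; payment $7,711.00; balance $15,419.88
Payment period 3: opening $15,419.88; interest $278.00 → $15,697.88; payment $7,849.00; balance $7,848.88
Payment period 4: opening $7,848.88; interest $142.00 → $7,990.88; payment $7,990.88; balance $0.00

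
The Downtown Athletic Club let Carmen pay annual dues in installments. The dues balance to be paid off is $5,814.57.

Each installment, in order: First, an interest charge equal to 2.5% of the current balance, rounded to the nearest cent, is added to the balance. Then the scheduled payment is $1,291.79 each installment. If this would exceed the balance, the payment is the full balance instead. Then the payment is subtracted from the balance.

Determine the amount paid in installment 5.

$1,080.36

Installment 1: $5,814.57 +$145.36 interest = $5,959.93; pay $1,291.79 → $4,668.14
Installment 2: $4,668.14 +$116.70 interest = $4,784.84; pay $1,291.79 → $3,493.05
Installment 3: $3,493.05 +$87.33 interest = $3,580.38; pay $1,291.79 → $2,288.59
Installment 4: $2,288.59 +$57.21 interest = $2,345.80; pay $1,291.79 → $1,054.01
Installment 5: $1,054.01 +$26.35 interest = $1,080.36; pay $1,080.36 → $0.00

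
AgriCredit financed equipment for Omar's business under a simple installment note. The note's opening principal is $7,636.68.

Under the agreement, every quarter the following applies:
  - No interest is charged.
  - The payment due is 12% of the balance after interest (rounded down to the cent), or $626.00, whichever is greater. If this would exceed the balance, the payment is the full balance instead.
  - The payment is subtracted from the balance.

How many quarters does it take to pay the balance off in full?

12

Quarter 1: opening $7,636.68; payment $916.40; balance $6,720.28
Quarter 2: opening $6,720.28; payment $806.43; balance $5,913.85
Quarter 3: opening $5,913.85; payment $709.66; balance $5,204.19
Quarter 4: opening $5,204.19; payment $626.00; balance $4,578.19
Quarter 5: opening $4,578.19; payment $626.00; balance $3,952.19
Quarter 6: opening $3,952.19; payment $626.00; balance $3,326.19
Quarter 7: opening $3,326.19; payment $626.00; balance $2,700.19
Quarter 8: opening $2,700.19; payment $626.00; balance $2,074.19
Quarter 9: opening $2,074.19; payment $626.00; balance $1,448.19
Quarter 10: opening $1,448.19; payment $626.00; balance $822.19
Quarter 11: opening $822.19; payment $626.00; balance $196.19
Quarter 12: opening $196.19; payment $196.19; balance $0.00
Balance reaches $0.00 in quarter 12.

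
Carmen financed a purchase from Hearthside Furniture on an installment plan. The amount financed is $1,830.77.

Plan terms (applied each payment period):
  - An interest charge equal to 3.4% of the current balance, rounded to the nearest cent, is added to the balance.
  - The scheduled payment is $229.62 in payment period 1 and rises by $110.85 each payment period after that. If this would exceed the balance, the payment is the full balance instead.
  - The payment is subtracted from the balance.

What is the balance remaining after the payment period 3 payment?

Payment period 1: opening $1,830.77; interest $62.25 → $1,893.02; payment $229.62; balance $1,663.40
Payment period 2: opening $1,663.40; interest $56.56 → $1,719.96; payment $340.47; balance $1,379.49
Payment period 3: opening $1,379.49; interest $46.90 → $1,426.39; payment $451.32; balance $975.07

$975.07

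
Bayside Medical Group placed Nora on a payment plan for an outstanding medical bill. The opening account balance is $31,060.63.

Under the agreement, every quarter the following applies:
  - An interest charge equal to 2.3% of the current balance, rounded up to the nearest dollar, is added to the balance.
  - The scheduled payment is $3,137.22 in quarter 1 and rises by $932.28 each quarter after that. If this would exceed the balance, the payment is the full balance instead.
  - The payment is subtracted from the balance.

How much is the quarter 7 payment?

$1,274.11

Quarter 1: opening $31,060.63; interest $715.00 → $31,775.63; payment $3,137.22; balance $28,638.41
Quarter 2: opening $28,638.41; interest $659.00 → $29,297.41; payment $4,069.50; balance $25,227.91
Quarter 3: opening $25,227.91; interest $581.00 → $25,808.91; payment $5,001.78; balance $20,807.13
Quarter 4: opening $20,807.13; interest $479.00 → $21,286.13; payment $5,934.06; balance $15,352.07
Quarter 5: opening $15,352.07; interest $354.00 → $15,706.07; payment $6,866.34; balance $8,839.73
Quarter 6: opening $8,839.73; interest $204.00 → $9,043.73; payment $7,798.62; balance $1,245.11
Quarter 7: opening $1,245.11; interest $29.00 → $1,274.11; payment $1,274.11; balance $0.00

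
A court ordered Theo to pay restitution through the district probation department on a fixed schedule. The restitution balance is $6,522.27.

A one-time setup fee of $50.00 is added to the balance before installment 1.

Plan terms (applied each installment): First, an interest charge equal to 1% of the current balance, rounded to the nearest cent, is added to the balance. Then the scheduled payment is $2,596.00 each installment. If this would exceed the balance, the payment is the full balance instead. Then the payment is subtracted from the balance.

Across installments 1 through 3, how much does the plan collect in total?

$6,693.27

Installment 1: $6,572.27 +$65.72 interest = $6,637.99; pay $2,596.00 → $4,041.99
Installment 2: $4,041.99 +$40.42 interest = $4,082.41; pay $2,596.00 → $1,486.41
Installment 3: $1,486.41 +$14.86 interest = $1,501.27; pay $1,501.27 → $0.00
Total paid: $6,693.27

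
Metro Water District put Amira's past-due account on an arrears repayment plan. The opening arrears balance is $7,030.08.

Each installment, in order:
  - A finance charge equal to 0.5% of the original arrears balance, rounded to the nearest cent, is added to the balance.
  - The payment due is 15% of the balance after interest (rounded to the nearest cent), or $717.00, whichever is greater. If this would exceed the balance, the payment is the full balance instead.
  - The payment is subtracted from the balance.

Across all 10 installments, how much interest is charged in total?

$351.50

Installment 1: opening $7,030.08; interest $35.15 → $7,065.23; payment $1,059.78; balance $6,005.45
Installment 2: opening $6,005.45; interest $35.15 → $6,040.60; payment $906.09; balance $5,134.51
Installment 3: opening $5,134.51; interest $35.15 → $5,169.66; payment $775.45; balance $4,394.21
Installment 4: opening $4,394.21; interest $35.15 → $4,429.36; payment $717.00; balance $3,712.36
Installment 5: opening $3,712.36; interest $35.15 → $3,747.51; payment $717.00; balance $3,030.51
Installment 6: opening $3,030.51; interest $35.15 → $3,065.66; payment $717.00; balance $2,348.66
Installment 7: opening $2,348.66; interest $35.15 → $2,383.81; payment $717.00; balance $1,666.81
Installment 8: opening $1,666.81; interest $35.15 → $1,701.96; payment $717.00; balance $984.96
Installment 9: opening $984.96; interest $35.15 → $1,020.11; payment $717.00; balance $303.11
Installment 10: opening $303.11; interest $35.15 → $338.26; payment $338.26; balance $0.00
Total interest: $35.15 + $35.15 + $35.15 + $35.15 + $35.15 + $35.15 + $35.15 + $35.15 + $35.15 + $35.15 = $351.50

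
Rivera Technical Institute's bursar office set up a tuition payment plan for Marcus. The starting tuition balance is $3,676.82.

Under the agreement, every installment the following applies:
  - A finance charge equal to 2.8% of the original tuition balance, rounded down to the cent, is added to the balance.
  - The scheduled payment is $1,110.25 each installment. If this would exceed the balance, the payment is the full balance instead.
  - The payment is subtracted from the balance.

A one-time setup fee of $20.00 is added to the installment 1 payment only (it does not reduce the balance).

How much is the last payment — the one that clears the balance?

Installment 1: opening $3,676.82; interest $102.95 → $3,779.77; payment $1,110.25 (+ $20.00 fee); balance $2,669.52
Installment 2: opening $2,669.52; interest $102.95 → $2,772.47; payment $1,110.25; balance $1,662.22
Installment 3: opening $1,662.22; interest $102.95 → $1,765.17; payment $1,110.25; balance $654.92
Installment 4: opening $654.92; interest $102.95 → $757.87; payment $757.87; balance $0.00

$757.87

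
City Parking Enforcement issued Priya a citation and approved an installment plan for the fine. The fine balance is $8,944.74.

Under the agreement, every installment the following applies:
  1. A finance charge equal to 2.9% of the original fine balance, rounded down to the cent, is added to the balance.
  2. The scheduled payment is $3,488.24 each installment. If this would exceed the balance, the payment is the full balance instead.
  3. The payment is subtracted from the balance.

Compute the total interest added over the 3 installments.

# | Opening | Interest | Payment | End bal
1 | $8,944.74 | $259.39 | $3,488.24 | $5,715.89
2 | $5,715.89 | $259.39 | $3,488.24 | $2,487.04
3 | $2,487.04 | $259.39 | $2,746.43 | $0.00
Total interest: $259.39 + $259.39 + $259.39 = $778.17

$778.17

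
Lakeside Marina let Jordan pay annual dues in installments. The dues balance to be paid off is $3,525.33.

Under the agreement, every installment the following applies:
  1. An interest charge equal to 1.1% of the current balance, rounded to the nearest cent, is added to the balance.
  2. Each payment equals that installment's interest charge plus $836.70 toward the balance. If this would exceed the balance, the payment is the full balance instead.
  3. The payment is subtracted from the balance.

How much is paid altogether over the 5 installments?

# | Opening | Interest | Payment | End bal
1 | $3,525.33 | $38.78 | $875.48 | $2,688.63
2 | $2,688.63 | $29.57 | $866.27 | $1,851.93
3 | $1,851.93 | $20.37 | $857.07 | $1,015.23
4 | $1,015.23 | $11.17 | $847.87 | $178.53
5 | $178.53 | $1.96 | $180.49 | $0.00
Total paid: $3,627.18

$3,627.18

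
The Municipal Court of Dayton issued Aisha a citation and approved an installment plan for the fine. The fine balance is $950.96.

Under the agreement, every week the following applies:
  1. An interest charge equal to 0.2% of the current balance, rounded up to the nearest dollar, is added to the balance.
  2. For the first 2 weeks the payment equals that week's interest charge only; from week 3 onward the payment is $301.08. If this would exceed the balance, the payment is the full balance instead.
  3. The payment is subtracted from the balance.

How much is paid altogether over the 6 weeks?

Week 1: opening $950.96; interest $2.00 → $952.96; payment $2.00; balance $950.96
Week 2: opening $950.96; interest $2.00 → $952.96; payment $2.00; balance $950.96
Week 3: opening $950.96; interest $2.00 → $952.96; payment $301.08; balance $651.88
Week 4: opening $651.88; interest $2.00 → $653.88; payment $301.08; balance $352.80
Week 5: opening $352.80; interest $1.00 → $353.80; payment $301.08; balance $52.72
Week 6: opening $52.72; interest $1.00 → $53.72; payment $53.72; balance $0.00
Total paid: $960.96

$960.96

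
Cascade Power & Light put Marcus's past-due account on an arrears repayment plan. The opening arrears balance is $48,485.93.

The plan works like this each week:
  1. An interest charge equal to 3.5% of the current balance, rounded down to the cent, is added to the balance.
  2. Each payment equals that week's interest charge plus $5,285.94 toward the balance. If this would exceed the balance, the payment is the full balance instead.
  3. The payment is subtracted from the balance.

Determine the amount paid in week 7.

$5,872.90

Week 1: $48,485.93 +$1,697.00 interest = $50,182.93; pay $6,982.94 → $43,199.99
Week 2: $43,199.99 +$1,511.99 interest = $44,711.98; pay $6,797.93 → $37,914.05
Week 3: $37,914.05 +$1,326.99 interest = $39,241.04; pay $6,612.93 → $32,628.11
Week 4: $32,628.11 +$1,141.98 interest = $33,770.09; pay $6,427.92 → $27,342.17
Week 5: $27,342.17 +$956.97 interest = $28,299.14; pay $6,242.91 → $22,056.23
Week 6: $22,056.23 +$771.96 interest = $22,828.19; pay $6,057.90 → $16,770.29
Week 7: $16,770.29 +$586.96 interest = $17,357.25; pay $5,872.90 → $11,484.35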